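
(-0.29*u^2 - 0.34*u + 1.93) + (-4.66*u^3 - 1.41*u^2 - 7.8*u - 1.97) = -4.66*u^3 - 1.7*u^2 - 8.14*u - 0.04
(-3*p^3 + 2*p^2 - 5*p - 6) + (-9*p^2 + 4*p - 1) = -3*p^3 - 7*p^2 - p - 7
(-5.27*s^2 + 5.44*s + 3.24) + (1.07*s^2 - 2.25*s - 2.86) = -4.2*s^2 + 3.19*s + 0.38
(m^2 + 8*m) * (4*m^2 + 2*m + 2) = 4*m^4 + 34*m^3 + 18*m^2 + 16*m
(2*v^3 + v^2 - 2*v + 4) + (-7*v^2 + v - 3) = 2*v^3 - 6*v^2 - v + 1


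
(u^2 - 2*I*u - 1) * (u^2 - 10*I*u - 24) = u^4 - 12*I*u^3 - 45*u^2 + 58*I*u + 24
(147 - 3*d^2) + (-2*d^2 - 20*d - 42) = -5*d^2 - 20*d + 105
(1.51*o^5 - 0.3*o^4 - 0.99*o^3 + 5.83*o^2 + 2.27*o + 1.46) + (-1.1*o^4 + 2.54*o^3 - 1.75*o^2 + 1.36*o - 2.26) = 1.51*o^5 - 1.4*o^4 + 1.55*o^3 + 4.08*o^2 + 3.63*o - 0.8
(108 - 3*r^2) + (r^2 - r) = -2*r^2 - r + 108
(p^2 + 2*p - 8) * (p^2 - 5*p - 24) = p^4 - 3*p^3 - 42*p^2 - 8*p + 192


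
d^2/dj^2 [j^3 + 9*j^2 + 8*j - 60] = 6*j + 18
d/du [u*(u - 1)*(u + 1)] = 3*u^2 - 1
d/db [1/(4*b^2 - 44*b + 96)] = (11 - 2*b)/(4*(b^2 - 11*b + 24)^2)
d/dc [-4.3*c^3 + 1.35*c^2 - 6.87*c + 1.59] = -12.9*c^2 + 2.7*c - 6.87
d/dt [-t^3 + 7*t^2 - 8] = t*(14 - 3*t)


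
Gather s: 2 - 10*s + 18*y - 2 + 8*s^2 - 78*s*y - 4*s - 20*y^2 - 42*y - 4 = 8*s^2 + s*(-78*y - 14) - 20*y^2 - 24*y - 4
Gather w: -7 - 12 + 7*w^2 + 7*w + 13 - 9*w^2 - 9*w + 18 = -2*w^2 - 2*w + 12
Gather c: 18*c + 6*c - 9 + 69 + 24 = 24*c + 84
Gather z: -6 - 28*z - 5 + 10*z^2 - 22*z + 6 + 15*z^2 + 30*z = 25*z^2 - 20*z - 5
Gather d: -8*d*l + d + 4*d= d*(5 - 8*l)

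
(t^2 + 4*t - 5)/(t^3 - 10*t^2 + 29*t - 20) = (t + 5)/(t^2 - 9*t + 20)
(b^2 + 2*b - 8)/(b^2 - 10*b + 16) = (b + 4)/(b - 8)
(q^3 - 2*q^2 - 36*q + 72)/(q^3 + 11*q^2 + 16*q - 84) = (q - 6)/(q + 7)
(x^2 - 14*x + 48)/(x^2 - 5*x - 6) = (x - 8)/(x + 1)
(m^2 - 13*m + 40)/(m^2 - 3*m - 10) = (m - 8)/(m + 2)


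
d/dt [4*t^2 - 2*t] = 8*t - 2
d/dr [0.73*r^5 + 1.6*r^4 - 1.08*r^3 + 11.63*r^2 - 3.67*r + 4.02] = 3.65*r^4 + 6.4*r^3 - 3.24*r^2 + 23.26*r - 3.67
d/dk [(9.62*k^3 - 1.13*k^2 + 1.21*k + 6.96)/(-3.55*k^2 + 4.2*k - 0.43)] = (-34.151*k^4 + 80.808*k^3 - 12.8603*k^2 + 50.3878*k - 29.7523)/(12.6025*k^4 - 29.82*k^3 + 20.693*k^2 - 3.612*k + 0.1849)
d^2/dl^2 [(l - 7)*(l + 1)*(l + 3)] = 6*l - 6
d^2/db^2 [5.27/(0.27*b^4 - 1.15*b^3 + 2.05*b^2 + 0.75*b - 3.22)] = ((-17.0748*b^2 + 36.363*b - 21.607)*(0.27*b^4 - 1.15*b^3 + 2.05*b^2 + 0.75*b - 3.22) + 5.27*(1.08*b^3 - 3.45*b^2 + 4.1*b + 0.75)*(2.16*b^3 - 6.9*b^2 + 8.2*b + 1.5))/(0.27*b^4 - 1.15*b^3 + 2.05*b^2 + 0.75*b - 3.22)^3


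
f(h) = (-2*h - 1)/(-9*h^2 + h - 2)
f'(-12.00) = 0.00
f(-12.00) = -0.02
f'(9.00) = 0.00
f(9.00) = 0.03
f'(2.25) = -0.06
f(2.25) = 0.12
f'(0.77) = -0.45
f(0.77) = 0.39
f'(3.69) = -0.02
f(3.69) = 0.07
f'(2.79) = -0.04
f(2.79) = 0.09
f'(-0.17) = 1.28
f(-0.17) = 0.27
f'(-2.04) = -0.02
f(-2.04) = -0.07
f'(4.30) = -0.02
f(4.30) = 0.06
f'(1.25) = -0.21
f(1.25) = 0.24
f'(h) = (-2*h - 1)*(18*h - 1)/(-9*h^2 + h - 2)^2 - 2/(-9*h^2 + h - 2)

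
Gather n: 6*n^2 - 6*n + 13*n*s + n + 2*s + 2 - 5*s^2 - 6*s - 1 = 6*n^2 + n*(13*s - 5) - 5*s^2 - 4*s + 1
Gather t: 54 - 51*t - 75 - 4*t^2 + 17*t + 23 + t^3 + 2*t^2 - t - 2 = t^3 - 2*t^2 - 35*t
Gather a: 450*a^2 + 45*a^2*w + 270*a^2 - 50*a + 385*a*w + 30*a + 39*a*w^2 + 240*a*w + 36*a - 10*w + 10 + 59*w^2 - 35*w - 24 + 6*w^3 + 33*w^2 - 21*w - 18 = a^2*(45*w + 720) + a*(39*w^2 + 625*w + 16) + 6*w^3 + 92*w^2 - 66*w - 32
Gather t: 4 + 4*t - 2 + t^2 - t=t^2 + 3*t + 2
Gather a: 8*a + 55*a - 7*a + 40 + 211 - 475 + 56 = 56*a - 168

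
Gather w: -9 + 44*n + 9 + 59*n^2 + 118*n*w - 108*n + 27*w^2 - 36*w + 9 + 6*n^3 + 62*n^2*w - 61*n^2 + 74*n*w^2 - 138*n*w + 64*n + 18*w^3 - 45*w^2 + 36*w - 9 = 6*n^3 - 2*n^2 + 18*w^3 + w^2*(74*n - 18) + w*(62*n^2 - 20*n)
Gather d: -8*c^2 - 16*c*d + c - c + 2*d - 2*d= -8*c^2 - 16*c*d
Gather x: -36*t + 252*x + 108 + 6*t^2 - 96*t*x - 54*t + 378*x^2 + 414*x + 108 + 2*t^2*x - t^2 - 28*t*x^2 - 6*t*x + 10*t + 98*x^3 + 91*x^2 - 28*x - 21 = 5*t^2 - 80*t + 98*x^3 + x^2*(469 - 28*t) + x*(2*t^2 - 102*t + 638) + 195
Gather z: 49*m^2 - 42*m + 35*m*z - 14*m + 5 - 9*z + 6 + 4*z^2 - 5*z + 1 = 49*m^2 - 56*m + 4*z^2 + z*(35*m - 14) + 12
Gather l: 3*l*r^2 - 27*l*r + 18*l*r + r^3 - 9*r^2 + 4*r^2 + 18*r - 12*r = l*(3*r^2 - 9*r) + r^3 - 5*r^2 + 6*r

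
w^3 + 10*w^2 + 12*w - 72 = (w - 2)*(w + 6)^2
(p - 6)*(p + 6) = p^2 - 36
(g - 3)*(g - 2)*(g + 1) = g^3 - 4*g^2 + g + 6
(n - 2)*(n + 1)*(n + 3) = n^3 + 2*n^2 - 5*n - 6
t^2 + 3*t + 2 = (t + 1)*(t + 2)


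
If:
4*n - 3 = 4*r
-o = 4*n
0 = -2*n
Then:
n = 0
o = 0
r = -3/4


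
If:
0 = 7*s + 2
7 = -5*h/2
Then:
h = -14/5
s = -2/7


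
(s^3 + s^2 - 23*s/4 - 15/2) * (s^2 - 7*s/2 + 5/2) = s^5 - 5*s^4/2 - 27*s^3/4 + 121*s^2/8 + 95*s/8 - 75/4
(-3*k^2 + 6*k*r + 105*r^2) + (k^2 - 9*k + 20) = -2*k^2 + 6*k*r - 9*k + 105*r^2 + 20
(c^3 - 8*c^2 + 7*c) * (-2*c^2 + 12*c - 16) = -2*c^5 + 28*c^4 - 126*c^3 + 212*c^2 - 112*c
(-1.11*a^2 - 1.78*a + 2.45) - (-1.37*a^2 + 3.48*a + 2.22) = 0.26*a^2 - 5.26*a + 0.23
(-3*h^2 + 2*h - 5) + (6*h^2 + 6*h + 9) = 3*h^2 + 8*h + 4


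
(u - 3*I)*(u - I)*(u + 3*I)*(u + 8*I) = u^4 + 7*I*u^3 + 17*u^2 + 63*I*u + 72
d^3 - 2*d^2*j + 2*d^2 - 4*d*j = d*(d + 2)*(d - 2*j)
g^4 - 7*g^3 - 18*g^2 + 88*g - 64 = (g - 8)*(g - 2)*(g - 1)*(g + 4)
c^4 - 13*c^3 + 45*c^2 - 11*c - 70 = (c - 7)*(c - 5)*(c - 2)*(c + 1)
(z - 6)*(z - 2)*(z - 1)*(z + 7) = z^4 - 2*z^3 - 43*z^2 + 128*z - 84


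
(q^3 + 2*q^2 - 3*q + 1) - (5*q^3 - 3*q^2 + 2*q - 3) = -4*q^3 + 5*q^2 - 5*q + 4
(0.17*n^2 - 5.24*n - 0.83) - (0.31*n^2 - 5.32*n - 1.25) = -0.14*n^2 + 0.0800000000000001*n + 0.42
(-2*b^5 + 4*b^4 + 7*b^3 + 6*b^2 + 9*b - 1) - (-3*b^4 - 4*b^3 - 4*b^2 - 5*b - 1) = -2*b^5 + 7*b^4 + 11*b^3 + 10*b^2 + 14*b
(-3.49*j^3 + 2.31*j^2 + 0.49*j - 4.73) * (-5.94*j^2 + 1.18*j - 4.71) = 20.7306*j^5 - 17.8396*j^4 + 16.2531*j^3 + 17.7943*j^2 - 7.8893*j + 22.2783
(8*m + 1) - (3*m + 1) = 5*m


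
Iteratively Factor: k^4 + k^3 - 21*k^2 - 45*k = (k + 3)*(k^3 - 2*k^2 - 15*k) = k*(k + 3)*(k^2 - 2*k - 15) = k*(k + 3)^2*(k - 5)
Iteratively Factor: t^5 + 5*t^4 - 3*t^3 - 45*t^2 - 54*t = (t)*(t^4 + 5*t^3 - 3*t^2 - 45*t - 54) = t*(t + 2)*(t^3 + 3*t^2 - 9*t - 27) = t*(t - 3)*(t + 2)*(t^2 + 6*t + 9) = t*(t - 3)*(t + 2)*(t + 3)*(t + 3)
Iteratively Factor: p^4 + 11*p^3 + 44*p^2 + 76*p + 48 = (p + 4)*(p^3 + 7*p^2 + 16*p + 12) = (p + 3)*(p + 4)*(p^2 + 4*p + 4) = (p + 2)*(p + 3)*(p + 4)*(p + 2)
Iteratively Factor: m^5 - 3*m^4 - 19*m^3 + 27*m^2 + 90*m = (m - 5)*(m^4 + 2*m^3 - 9*m^2 - 18*m) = (m - 5)*(m + 2)*(m^3 - 9*m) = m*(m - 5)*(m + 2)*(m^2 - 9) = m*(m - 5)*(m + 2)*(m + 3)*(m - 3)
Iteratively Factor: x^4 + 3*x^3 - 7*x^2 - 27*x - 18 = (x + 1)*(x^3 + 2*x^2 - 9*x - 18) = (x + 1)*(x + 2)*(x^2 - 9) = (x - 3)*(x + 1)*(x + 2)*(x + 3)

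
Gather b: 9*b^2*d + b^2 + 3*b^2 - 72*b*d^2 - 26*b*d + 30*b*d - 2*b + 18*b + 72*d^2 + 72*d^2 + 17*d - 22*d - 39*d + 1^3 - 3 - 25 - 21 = b^2*(9*d + 4) + b*(-72*d^2 + 4*d + 16) + 144*d^2 - 44*d - 48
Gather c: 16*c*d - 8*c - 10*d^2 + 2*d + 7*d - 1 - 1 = c*(16*d - 8) - 10*d^2 + 9*d - 2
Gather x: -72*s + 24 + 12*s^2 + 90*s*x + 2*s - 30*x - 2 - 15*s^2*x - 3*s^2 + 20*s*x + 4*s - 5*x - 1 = 9*s^2 - 66*s + x*(-15*s^2 + 110*s - 35) + 21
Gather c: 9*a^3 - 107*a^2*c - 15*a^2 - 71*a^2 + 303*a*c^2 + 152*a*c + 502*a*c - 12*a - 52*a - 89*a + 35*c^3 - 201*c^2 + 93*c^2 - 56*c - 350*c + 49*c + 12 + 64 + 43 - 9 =9*a^3 - 86*a^2 - 153*a + 35*c^3 + c^2*(303*a - 108) + c*(-107*a^2 + 654*a - 357) + 110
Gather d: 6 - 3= 3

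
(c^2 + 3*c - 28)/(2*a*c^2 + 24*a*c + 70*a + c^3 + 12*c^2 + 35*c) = (c - 4)/(2*a*c + 10*a + c^2 + 5*c)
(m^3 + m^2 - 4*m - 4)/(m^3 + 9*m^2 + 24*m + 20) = (m^2 - m - 2)/(m^2 + 7*m + 10)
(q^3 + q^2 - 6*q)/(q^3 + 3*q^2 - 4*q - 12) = q/(q + 2)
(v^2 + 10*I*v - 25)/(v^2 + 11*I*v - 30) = (v + 5*I)/(v + 6*I)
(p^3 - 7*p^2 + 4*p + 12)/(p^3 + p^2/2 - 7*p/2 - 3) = 2*(p - 6)/(2*p + 3)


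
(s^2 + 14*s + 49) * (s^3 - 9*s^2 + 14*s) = s^5 + 5*s^4 - 63*s^3 - 245*s^2 + 686*s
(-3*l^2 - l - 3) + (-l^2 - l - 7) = -4*l^2 - 2*l - 10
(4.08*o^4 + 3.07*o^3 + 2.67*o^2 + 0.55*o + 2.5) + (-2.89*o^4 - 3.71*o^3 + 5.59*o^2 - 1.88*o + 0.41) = 1.19*o^4 - 0.64*o^3 + 8.26*o^2 - 1.33*o + 2.91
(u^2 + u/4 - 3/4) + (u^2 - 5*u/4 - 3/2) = 2*u^2 - u - 9/4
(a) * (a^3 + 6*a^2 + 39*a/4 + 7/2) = a^4 + 6*a^3 + 39*a^2/4 + 7*a/2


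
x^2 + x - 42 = (x - 6)*(x + 7)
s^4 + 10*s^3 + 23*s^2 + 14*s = s*(s + 1)*(s + 2)*(s + 7)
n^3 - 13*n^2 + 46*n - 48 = (n - 8)*(n - 3)*(n - 2)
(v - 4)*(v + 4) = v^2 - 16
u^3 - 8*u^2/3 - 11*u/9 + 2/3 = (u - 3)*(u - 1/3)*(u + 2/3)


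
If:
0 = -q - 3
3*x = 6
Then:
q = -3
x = 2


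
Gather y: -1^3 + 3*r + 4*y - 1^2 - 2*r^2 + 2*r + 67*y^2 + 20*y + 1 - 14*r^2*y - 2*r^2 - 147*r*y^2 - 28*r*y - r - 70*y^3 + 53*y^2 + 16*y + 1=-4*r^2 + 4*r - 70*y^3 + y^2*(120 - 147*r) + y*(-14*r^2 - 28*r + 40)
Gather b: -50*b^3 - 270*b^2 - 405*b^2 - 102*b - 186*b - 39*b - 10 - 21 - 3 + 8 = -50*b^3 - 675*b^2 - 327*b - 26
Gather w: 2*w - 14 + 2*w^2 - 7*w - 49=2*w^2 - 5*w - 63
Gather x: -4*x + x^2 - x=x^2 - 5*x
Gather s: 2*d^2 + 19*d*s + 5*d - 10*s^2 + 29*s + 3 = 2*d^2 + 5*d - 10*s^2 + s*(19*d + 29) + 3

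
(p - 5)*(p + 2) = p^2 - 3*p - 10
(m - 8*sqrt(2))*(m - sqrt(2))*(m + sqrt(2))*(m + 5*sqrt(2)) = m^4 - 3*sqrt(2)*m^3 - 82*m^2 + 6*sqrt(2)*m + 160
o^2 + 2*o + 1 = (o + 1)^2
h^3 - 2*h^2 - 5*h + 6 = (h - 3)*(h - 1)*(h + 2)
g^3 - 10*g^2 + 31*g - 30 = (g - 5)*(g - 3)*(g - 2)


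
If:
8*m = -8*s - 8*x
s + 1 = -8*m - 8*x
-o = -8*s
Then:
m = -x - 1/7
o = 8/7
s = 1/7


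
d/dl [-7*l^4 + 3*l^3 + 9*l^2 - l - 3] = -28*l^3 + 9*l^2 + 18*l - 1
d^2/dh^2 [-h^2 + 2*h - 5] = -2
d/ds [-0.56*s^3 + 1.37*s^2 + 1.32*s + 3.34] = -1.68*s^2 + 2.74*s + 1.32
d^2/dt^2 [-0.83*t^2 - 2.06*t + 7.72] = -1.66000000000000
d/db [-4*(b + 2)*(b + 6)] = -8*b - 32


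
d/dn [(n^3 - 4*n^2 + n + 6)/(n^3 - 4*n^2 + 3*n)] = 2*(2*n - 1)/(n^2*(n^2 - 2*n + 1))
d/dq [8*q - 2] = 8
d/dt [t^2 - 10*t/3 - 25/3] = 2*t - 10/3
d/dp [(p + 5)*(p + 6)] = 2*p + 11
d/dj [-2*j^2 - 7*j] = -4*j - 7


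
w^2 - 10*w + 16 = (w - 8)*(w - 2)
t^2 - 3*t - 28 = (t - 7)*(t + 4)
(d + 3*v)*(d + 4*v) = d^2 + 7*d*v + 12*v^2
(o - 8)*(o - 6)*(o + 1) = o^3 - 13*o^2 + 34*o + 48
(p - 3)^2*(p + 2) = p^3 - 4*p^2 - 3*p + 18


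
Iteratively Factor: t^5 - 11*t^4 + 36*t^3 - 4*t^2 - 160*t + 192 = (t + 2)*(t^4 - 13*t^3 + 62*t^2 - 128*t + 96) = (t - 4)*(t + 2)*(t^3 - 9*t^2 + 26*t - 24) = (t - 4)^2*(t + 2)*(t^2 - 5*t + 6) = (t - 4)^2*(t - 2)*(t + 2)*(t - 3)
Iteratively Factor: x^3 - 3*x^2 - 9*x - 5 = (x + 1)*(x^2 - 4*x - 5) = (x - 5)*(x + 1)*(x + 1)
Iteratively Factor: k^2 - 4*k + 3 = (k - 1)*(k - 3)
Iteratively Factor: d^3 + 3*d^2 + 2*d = (d + 1)*(d^2 + 2*d) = d*(d + 1)*(d + 2)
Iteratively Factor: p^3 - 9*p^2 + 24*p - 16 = (p - 4)*(p^2 - 5*p + 4) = (p - 4)*(p - 1)*(p - 4)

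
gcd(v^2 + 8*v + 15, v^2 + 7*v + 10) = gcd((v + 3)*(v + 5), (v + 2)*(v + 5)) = v + 5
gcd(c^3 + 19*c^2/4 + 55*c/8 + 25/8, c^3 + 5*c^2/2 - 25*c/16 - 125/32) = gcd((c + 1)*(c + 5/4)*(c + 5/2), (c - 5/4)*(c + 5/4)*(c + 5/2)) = c^2 + 15*c/4 + 25/8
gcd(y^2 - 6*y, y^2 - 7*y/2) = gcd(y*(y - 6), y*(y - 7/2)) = y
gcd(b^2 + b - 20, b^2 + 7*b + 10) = b + 5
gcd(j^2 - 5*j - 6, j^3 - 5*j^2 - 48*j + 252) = j - 6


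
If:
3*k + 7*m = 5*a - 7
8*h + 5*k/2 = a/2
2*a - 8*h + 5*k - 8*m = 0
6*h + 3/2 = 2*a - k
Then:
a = 1310/1201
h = 795/4804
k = -374/1201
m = -105/1201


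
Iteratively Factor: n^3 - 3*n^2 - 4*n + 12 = (n - 3)*(n^2 - 4) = (n - 3)*(n + 2)*(n - 2)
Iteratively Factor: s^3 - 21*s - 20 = (s + 1)*(s^2 - s - 20) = (s - 5)*(s + 1)*(s + 4)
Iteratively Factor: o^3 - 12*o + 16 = (o - 2)*(o^2 + 2*o - 8) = (o - 2)*(o + 4)*(o - 2)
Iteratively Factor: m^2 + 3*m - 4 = (m + 4)*(m - 1)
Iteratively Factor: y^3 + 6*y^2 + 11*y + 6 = (y + 2)*(y^2 + 4*y + 3) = (y + 2)*(y + 3)*(y + 1)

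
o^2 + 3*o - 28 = (o - 4)*(o + 7)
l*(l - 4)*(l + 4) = l^3 - 16*l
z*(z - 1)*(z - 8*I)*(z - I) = z^4 - z^3 - 9*I*z^3 - 8*z^2 + 9*I*z^2 + 8*z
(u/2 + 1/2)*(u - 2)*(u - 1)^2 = u^4/2 - 3*u^3/2 + u^2/2 + 3*u/2 - 1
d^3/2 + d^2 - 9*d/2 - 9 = (d/2 + 1)*(d - 3)*(d + 3)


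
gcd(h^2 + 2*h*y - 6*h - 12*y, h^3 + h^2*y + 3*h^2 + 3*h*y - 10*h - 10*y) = 1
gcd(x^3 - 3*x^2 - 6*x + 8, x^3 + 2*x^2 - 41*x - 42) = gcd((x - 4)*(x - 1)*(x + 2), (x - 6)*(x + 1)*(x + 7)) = 1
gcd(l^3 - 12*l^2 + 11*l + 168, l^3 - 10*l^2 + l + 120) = l^2 - 5*l - 24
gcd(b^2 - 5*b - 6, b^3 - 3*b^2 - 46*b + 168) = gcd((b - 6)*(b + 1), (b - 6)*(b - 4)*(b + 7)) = b - 6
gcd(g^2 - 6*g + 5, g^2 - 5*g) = g - 5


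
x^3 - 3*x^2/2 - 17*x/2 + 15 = (x - 5/2)*(x - 2)*(x + 3)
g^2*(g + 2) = g^3 + 2*g^2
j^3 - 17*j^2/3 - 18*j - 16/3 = (j - 8)*(j + 1/3)*(j + 2)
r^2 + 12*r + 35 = (r + 5)*(r + 7)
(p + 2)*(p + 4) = p^2 + 6*p + 8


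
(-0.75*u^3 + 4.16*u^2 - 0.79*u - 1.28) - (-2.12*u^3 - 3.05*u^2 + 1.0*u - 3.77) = 1.37*u^3 + 7.21*u^2 - 1.79*u + 2.49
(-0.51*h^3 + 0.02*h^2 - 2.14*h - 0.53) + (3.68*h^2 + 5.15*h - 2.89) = -0.51*h^3 + 3.7*h^2 + 3.01*h - 3.42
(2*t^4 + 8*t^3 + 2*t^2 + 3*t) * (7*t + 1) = 14*t^5 + 58*t^4 + 22*t^3 + 23*t^2 + 3*t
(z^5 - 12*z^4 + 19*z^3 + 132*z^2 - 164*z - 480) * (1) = z^5 - 12*z^4 + 19*z^3 + 132*z^2 - 164*z - 480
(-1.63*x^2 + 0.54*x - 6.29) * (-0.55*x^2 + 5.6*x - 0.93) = 0.8965*x^4 - 9.425*x^3 + 7.9994*x^2 - 35.7262*x + 5.8497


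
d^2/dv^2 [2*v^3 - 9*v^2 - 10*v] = 12*v - 18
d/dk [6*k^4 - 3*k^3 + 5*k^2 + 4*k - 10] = 24*k^3 - 9*k^2 + 10*k + 4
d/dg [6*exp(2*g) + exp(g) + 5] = (12*exp(g) + 1)*exp(g)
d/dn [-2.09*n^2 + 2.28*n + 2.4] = 2.28 - 4.18*n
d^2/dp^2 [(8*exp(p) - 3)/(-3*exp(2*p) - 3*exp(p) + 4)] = (-72*exp(4*p) + 180*exp(3*p) - 495*exp(2*p) + 75*exp(p) - 92)*exp(p)/(27*exp(6*p) + 81*exp(5*p) - 27*exp(4*p) - 189*exp(3*p) + 36*exp(2*p) + 144*exp(p) - 64)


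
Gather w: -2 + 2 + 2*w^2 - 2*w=2*w^2 - 2*w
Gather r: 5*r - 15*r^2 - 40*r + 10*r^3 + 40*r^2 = 10*r^3 + 25*r^2 - 35*r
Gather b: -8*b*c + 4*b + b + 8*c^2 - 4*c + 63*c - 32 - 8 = b*(5 - 8*c) + 8*c^2 + 59*c - 40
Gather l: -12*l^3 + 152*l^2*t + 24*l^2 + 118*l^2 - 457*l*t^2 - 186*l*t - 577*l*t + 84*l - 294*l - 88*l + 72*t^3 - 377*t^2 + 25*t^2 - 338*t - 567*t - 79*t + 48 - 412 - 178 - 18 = -12*l^3 + l^2*(152*t + 142) + l*(-457*t^2 - 763*t - 298) + 72*t^3 - 352*t^2 - 984*t - 560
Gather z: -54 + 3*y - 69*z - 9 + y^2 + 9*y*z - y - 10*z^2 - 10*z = y^2 + 2*y - 10*z^2 + z*(9*y - 79) - 63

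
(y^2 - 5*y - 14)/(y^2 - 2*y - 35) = (y + 2)/(y + 5)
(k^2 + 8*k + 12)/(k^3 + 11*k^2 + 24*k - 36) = (k + 2)/(k^2 + 5*k - 6)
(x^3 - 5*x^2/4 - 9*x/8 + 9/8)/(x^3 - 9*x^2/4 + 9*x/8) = (x + 1)/x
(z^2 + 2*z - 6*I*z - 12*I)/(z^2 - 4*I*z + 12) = (z + 2)/(z + 2*I)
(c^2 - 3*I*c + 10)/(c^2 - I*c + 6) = (c - 5*I)/(c - 3*I)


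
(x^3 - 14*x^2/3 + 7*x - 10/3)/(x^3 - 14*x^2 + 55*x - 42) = (3*x^2 - 11*x + 10)/(3*(x^2 - 13*x + 42))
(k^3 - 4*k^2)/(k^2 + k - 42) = k^2*(k - 4)/(k^2 + k - 42)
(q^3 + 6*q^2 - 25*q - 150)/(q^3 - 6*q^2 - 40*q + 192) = (q^2 - 25)/(q^2 - 12*q + 32)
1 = 1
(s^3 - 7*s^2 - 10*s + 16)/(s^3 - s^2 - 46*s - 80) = (s - 1)/(s + 5)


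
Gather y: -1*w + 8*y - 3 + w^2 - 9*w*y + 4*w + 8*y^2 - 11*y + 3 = w^2 + 3*w + 8*y^2 + y*(-9*w - 3)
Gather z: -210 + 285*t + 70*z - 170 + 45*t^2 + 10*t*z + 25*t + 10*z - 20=45*t^2 + 310*t + z*(10*t + 80) - 400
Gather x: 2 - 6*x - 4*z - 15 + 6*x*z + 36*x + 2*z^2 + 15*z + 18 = x*(6*z + 30) + 2*z^2 + 11*z + 5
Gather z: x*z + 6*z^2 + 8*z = 6*z^2 + z*(x + 8)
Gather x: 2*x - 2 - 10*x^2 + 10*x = -10*x^2 + 12*x - 2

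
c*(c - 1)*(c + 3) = c^3 + 2*c^2 - 3*c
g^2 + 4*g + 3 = (g + 1)*(g + 3)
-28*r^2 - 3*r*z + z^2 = (-7*r + z)*(4*r + z)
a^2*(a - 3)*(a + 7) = a^4 + 4*a^3 - 21*a^2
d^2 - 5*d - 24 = (d - 8)*(d + 3)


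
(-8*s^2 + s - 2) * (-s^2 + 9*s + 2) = 8*s^4 - 73*s^3 - 5*s^2 - 16*s - 4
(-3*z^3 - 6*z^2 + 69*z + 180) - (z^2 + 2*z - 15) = -3*z^3 - 7*z^2 + 67*z + 195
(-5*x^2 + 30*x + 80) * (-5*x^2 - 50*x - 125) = 25*x^4 + 100*x^3 - 1275*x^2 - 7750*x - 10000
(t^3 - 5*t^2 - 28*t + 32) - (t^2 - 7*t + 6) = t^3 - 6*t^2 - 21*t + 26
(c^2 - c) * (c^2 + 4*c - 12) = c^4 + 3*c^3 - 16*c^2 + 12*c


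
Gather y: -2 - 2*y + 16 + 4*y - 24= 2*y - 10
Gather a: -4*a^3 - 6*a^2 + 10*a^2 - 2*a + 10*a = -4*a^3 + 4*a^2 + 8*a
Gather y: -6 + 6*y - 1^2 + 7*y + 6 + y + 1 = 14*y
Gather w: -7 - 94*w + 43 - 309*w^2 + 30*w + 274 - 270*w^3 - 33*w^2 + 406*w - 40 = -270*w^3 - 342*w^2 + 342*w + 270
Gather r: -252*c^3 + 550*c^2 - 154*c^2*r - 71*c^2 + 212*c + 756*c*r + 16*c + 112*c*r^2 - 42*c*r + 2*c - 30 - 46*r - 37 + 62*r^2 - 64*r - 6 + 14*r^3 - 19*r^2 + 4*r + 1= -252*c^3 + 479*c^2 + 230*c + 14*r^3 + r^2*(112*c + 43) + r*(-154*c^2 + 714*c - 106) - 72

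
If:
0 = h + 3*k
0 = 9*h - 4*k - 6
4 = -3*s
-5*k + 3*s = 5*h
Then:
No Solution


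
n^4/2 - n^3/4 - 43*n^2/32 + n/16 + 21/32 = (n/2 + 1/2)*(n - 7/4)*(n - 3/4)*(n + 1)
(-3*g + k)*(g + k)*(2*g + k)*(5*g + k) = -30*g^4 - 41*g^3*k - 7*g^2*k^2 + 5*g*k^3 + k^4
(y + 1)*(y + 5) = y^2 + 6*y + 5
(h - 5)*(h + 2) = h^2 - 3*h - 10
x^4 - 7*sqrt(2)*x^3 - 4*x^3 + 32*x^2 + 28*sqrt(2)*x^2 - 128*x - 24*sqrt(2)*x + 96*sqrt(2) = (x - 4)*(x - 3*sqrt(2))*(x - 2*sqrt(2))^2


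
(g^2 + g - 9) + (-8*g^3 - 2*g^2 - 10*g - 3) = -8*g^3 - g^2 - 9*g - 12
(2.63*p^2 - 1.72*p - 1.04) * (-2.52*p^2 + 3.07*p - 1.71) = -6.6276*p^4 + 12.4085*p^3 - 7.1569*p^2 - 0.2516*p + 1.7784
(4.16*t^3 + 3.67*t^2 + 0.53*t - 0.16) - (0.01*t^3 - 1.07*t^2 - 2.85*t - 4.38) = 4.15*t^3 + 4.74*t^2 + 3.38*t + 4.22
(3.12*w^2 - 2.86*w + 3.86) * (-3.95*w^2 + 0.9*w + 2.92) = -12.324*w^4 + 14.105*w^3 - 8.7106*w^2 - 4.8772*w + 11.2712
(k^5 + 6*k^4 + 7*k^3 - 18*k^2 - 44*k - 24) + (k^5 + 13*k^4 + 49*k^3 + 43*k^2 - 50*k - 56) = 2*k^5 + 19*k^4 + 56*k^3 + 25*k^2 - 94*k - 80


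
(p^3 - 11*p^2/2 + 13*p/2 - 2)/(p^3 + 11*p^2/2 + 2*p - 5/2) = (p^2 - 5*p + 4)/(p^2 + 6*p + 5)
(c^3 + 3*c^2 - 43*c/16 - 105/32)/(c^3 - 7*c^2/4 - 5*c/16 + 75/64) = 2*(2*c + 7)/(4*c - 5)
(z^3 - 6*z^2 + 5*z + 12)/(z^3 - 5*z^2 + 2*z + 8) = (z - 3)/(z - 2)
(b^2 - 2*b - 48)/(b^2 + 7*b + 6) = (b - 8)/(b + 1)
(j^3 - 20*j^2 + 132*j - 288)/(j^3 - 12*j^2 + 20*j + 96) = (j - 6)/(j + 2)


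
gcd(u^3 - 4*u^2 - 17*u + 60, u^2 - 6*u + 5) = u - 5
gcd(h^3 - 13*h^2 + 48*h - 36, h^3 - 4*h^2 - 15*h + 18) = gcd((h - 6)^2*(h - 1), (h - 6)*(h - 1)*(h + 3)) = h^2 - 7*h + 6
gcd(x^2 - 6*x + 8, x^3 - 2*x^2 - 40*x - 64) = 1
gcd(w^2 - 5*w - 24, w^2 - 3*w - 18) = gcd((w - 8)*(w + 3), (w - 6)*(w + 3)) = w + 3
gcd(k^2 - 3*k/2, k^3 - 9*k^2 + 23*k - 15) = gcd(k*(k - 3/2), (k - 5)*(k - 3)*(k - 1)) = 1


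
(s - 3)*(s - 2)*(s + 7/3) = s^3 - 8*s^2/3 - 17*s/3 + 14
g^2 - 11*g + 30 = (g - 6)*(g - 5)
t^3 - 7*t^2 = t^2*(t - 7)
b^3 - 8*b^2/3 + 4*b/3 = b*(b - 2)*(b - 2/3)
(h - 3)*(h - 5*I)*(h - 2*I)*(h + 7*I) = h^4 - 3*h^3 + 39*h^2 - 117*h - 70*I*h + 210*I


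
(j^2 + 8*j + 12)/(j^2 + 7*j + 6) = (j + 2)/(j + 1)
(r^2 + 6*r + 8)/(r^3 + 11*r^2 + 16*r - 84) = (r^2 + 6*r + 8)/(r^3 + 11*r^2 + 16*r - 84)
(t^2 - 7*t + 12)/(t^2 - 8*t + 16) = (t - 3)/(t - 4)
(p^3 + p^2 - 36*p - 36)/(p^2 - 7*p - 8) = (p^2 - 36)/(p - 8)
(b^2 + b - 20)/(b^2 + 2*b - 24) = (b + 5)/(b + 6)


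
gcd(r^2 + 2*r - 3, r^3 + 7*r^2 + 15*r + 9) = r + 3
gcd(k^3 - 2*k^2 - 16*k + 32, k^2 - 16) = k^2 - 16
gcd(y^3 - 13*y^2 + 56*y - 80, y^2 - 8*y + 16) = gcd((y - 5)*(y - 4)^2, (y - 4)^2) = y^2 - 8*y + 16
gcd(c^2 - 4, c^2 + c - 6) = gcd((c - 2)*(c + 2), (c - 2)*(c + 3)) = c - 2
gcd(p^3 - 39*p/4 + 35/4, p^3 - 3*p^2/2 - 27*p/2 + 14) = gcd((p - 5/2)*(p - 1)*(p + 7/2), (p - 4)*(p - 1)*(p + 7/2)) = p^2 + 5*p/2 - 7/2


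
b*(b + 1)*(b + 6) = b^3 + 7*b^2 + 6*b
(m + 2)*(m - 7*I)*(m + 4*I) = m^3 + 2*m^2 - 3*I*m^2 + 28*m - 6*I*m + 56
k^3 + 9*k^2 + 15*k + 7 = (k + 1)^2*(k + 7)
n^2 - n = n*(n - 1)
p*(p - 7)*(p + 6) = p^3 - p^2 - 42*p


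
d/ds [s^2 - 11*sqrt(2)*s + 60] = 2*s - 11*sqrt(2)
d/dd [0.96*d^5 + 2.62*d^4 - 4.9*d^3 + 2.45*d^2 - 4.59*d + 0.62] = 4.8*d^4 + 10.48*d^3 - 14.7*d^2 + 4.9*d - 4.59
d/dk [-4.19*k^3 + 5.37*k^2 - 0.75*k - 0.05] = -12.57*k^2 + 10.74*k - 0.75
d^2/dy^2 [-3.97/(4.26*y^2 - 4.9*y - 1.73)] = (-144.091944*y^2 + 165.73956*y + 3.97*(8.52*y - 4.9)*(17.04*y - 9.8) + 58.516212)/(-4.26*y^2 + 4.9*y + 1.73)^3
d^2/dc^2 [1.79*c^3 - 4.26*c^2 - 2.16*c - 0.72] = 10.74*c - 8.52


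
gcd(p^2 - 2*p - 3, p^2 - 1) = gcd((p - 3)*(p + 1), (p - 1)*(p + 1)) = p + 1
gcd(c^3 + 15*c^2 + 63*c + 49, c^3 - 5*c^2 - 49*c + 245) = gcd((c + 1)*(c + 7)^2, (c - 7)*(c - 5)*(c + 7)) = c + 7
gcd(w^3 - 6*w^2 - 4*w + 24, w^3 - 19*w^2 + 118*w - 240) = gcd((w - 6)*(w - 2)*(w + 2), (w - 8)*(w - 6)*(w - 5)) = w - 6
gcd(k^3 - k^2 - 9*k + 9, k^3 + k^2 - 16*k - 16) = 1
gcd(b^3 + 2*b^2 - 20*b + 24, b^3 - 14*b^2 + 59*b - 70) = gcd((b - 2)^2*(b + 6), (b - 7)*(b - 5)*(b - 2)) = b - 2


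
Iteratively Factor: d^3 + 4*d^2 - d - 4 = (d + 4)*(d^2 - 1) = (d + 1)*(d + 4)*(d - 1)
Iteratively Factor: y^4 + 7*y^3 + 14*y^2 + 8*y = (y)*(y^3 + 7*y^2 + 14*y + 8) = y*(y + 4)*(y^2 + 3*y + 2) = y*(y + 2)*(y + 4)*(y + 1)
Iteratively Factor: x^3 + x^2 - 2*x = (x - 1)*(x^2 + 2*x) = x*(x - 1)*(x + 2)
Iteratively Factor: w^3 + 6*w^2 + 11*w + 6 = (w + 2)*(w^2 + 4*w + 3) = (w + 1)*(w + 2)*(w + 3)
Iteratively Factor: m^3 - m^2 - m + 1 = (m - 1)*(m^2 - 1) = (m - 1)*(m + 1)*(m - 1)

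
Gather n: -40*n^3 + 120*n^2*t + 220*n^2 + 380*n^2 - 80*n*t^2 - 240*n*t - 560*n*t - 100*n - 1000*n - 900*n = -40*n^3 + n^2*(120*t + 600) + n*(-80*t^2 - 800*t - 2000)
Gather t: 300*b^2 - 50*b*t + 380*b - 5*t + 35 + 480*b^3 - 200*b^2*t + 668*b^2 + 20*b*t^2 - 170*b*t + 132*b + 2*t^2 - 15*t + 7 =480*b^3 + 968*b^2 + 512*b + t^2*(20*b + 2) + t*(-200*b^2 - 220*b - 20) + 42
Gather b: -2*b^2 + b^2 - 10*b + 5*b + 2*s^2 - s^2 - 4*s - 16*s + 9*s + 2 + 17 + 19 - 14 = -b^2 - 5*b + s^2 - 11*s + 24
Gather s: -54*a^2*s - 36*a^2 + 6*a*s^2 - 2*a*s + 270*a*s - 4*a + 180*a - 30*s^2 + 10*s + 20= -36*a^2 + 176*a + s^2*(6*a - 30) + s*(-54*a^2 + 268*a + 10) + 20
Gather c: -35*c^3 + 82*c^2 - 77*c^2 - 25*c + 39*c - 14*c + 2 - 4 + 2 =-35*c^3 + 5*c^2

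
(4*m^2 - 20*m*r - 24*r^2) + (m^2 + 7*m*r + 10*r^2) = 5*m^2 - 13*m*r - 14*r^2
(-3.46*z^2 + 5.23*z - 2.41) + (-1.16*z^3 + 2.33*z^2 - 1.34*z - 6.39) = -1.16*z^3 - 1.13*z^2 + 3.89*z - 8.8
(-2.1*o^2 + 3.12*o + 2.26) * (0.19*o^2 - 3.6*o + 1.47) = -0.399*o^4 + 8.1528*o^3 - 13.8896*o^2 - 3.5496*o + 3.3222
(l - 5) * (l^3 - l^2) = l^4 - 6*l^3 + 5*l^2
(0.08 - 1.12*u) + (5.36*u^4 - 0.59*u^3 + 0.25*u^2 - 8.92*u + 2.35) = 5.36*u^4 - 0.59*u^3 + 0.25*u^2 - 10.04*u + 2.43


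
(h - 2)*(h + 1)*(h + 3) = h^3 + 2*h^2 - 5*h - 6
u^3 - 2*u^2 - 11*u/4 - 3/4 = (u - 3)*(u + 1/2)^2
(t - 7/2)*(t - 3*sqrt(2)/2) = t^2 - 7*t/2 - 3*sqrt(2)*t/2 + 21*sqrt(2)/4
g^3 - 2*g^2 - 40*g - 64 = (g - 8)*(g + 2)*(g + 4)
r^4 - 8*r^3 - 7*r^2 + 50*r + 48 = (r - 8)*(r - 3)*(r + 1)*(r + 2)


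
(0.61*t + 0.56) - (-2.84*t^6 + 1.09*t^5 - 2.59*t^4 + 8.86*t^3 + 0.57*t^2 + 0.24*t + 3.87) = 2.84*t^6 - 1.09*t^5 + 2.59*t^4 - 8.86*t^3 - 0.57*t^2 + 0.37*t - 3.31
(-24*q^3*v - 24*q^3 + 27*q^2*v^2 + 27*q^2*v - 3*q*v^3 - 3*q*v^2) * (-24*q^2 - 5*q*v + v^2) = 576*q^5*v + 576*q^5 - 528*q^4*v^2 - 528*q^4*v - 87*q^3*v^3 - 87*q^3*v^2 + 42*q^2*v^4 + 42*q^2*v^3 - 3*q*v^5 - 3*q*v^4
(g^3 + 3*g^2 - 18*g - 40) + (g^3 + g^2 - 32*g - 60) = 2*g^3 + 4*g^2 - 50*g - 100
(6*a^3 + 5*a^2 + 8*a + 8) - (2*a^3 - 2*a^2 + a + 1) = 4*a^3 + 7*a^2 + 7*a + 7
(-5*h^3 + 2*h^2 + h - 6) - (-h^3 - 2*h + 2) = -4*h^3 + 2*h^2 + 3*h - 8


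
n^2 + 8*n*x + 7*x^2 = (n + x)*(n + 7*x)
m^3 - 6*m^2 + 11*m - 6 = (m - 3)*(m - 2)*(m - 1)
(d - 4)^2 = d^2 - 8*d + 16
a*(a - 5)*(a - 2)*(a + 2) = a^4 - 5*a^3 - 4*a^2 + 20*a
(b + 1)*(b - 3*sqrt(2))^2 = b^3 - 6*sqrt(2)*b^2 + b^2 - 6*sqrt(2)*b + 18*b + 18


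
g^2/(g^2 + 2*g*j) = g/(g + 2*j)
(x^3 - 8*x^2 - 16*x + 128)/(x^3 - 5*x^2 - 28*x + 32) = (x - 4)/(x - 1)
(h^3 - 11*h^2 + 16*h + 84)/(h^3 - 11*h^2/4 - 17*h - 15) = 4*(h - 7)/(4*h + 5)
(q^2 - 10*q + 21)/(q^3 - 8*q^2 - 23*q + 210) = (q - 3)/(q^2 - q - 30)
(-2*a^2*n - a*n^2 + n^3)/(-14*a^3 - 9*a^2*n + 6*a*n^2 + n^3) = n/(7*a + n)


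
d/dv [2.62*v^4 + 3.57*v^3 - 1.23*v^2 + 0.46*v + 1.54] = 10.48*v^3 + 10.71*v^2 - 2.46*v + 0.46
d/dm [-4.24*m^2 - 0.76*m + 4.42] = -8.48*m - 0.76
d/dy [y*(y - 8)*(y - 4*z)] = 3*y^2 - 8*y*z - 16*y + 32*z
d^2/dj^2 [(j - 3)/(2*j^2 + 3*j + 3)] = 2*(3*(1 - 2*j)*(2*j^2 + 3*j + 3) + (j - 3)*(4*j + 3)^2)/(2*j^2 + 3*j + 3)^3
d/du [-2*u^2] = -4*u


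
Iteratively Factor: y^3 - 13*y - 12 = (y - 4)*(y^2 + 4*y + 3) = (y - 4)*(y + 1)*(y + 3)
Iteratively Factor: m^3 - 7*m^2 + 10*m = (m - 2)*(m^2 - 5*m) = (m - 5)*(m - 2)*(m)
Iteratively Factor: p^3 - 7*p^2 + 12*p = (p)*(p^2 - 7*p + 12) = p*(p - 4)*(p - 3)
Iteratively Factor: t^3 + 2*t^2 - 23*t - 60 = (t - 5)*(t^2 + 7*t + 12) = (t - 5)*(t + 4)*(t + 3)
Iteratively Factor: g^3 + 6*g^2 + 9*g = (g + 3)*(g^2 + 3*g) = (g + 3)^2*(g)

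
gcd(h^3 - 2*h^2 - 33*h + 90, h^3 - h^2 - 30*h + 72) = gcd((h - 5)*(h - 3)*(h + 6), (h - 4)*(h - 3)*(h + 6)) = h^2 + 3*h - 18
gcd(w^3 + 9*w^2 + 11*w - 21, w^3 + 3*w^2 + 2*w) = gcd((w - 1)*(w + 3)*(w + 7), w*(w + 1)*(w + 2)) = 1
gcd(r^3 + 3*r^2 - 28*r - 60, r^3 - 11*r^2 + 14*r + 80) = r^2 - 3*r - 10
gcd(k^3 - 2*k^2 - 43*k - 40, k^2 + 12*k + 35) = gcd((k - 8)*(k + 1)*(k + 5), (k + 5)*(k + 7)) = k + 5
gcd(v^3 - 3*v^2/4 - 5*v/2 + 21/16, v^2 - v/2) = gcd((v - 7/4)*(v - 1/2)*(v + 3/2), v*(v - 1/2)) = v - 1/2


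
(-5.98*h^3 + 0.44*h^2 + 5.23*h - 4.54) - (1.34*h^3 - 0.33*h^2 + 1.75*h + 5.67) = -7.32*h^3 + 0.77*h^2 + 3.48*h - 10.21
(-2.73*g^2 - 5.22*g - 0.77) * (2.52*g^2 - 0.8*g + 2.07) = -6.8796*g^4 - 10.9704*g^3 - 3.4155*g^2 - 10.1894*g - 1.5939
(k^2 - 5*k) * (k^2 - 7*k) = k^4 - 12*k^3 + 35*k^2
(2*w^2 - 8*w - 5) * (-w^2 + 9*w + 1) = -2*w^4 + 26*w^3 - 65*w^2 - 53*w - 5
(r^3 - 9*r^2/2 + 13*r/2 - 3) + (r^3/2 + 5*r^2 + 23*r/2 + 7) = 3*r^3/2 + r^2/2 + 18*r + 4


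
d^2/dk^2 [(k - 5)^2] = 2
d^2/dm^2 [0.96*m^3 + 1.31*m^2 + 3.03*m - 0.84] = 5.76*m + 2.62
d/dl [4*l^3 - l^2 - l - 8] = 12*l^2 - 2*l - 1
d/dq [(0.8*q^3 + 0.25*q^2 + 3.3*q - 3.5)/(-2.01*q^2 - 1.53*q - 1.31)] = (-1.608*q^4 - 2.448*q^3 + 3.1065*q^2 - 14.725*q - 9.678)/(4.0401*q^4 + 6.1506*q^3 + 7.6071*q^2 + 4.0086*q + 1.7161)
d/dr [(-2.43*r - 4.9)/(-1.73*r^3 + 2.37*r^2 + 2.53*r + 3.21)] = (-8.4078*r^3 - 19.6719*r^2 + 23.226*r + 4.5967)/(2.9929*r^6 - 8.2002*r^5 - 3.1369*r^4 + 0.8856*r^3 + 21.6163*r^2 + 16.2426*r + 10.3041)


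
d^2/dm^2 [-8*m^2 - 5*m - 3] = -16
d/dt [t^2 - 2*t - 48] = 2*t - 2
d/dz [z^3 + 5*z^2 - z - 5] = 3*z^2 + 10*z - 1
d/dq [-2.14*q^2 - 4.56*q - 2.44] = -4.28*q - 4.56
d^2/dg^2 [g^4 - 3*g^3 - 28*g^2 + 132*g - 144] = 12*g^2 - 18*g - 56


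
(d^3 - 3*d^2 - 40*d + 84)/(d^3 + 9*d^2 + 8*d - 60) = (d - 7)/(d + 5)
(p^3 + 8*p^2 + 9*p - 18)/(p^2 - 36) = (p^2 + 2*p - 3)/(p - 6)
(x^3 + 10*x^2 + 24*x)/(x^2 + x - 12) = x*(x + 6)/(x - 3)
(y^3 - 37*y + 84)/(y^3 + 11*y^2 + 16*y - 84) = (y^2 - 7*y + 12)/(y^2 + 4*y - 12)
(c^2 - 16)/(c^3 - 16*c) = 1/c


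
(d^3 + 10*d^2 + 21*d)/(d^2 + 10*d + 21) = d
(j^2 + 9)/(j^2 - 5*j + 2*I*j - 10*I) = (j^2 + 9)/(j^2 + j*(-5 + 2*I) - 10*I)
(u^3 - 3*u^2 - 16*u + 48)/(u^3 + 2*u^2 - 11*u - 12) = (u - 4)/(u + 1)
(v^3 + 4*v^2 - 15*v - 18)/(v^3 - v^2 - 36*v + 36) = (v^2 - 2*v - 3)/(v^2 - 7*v + 6)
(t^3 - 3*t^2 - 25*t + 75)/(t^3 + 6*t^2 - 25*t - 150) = (t - 3)/(t + 6)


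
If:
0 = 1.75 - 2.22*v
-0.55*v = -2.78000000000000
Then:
No Solution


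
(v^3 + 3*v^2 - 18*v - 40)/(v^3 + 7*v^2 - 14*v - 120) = (v + 2)/(v + 6)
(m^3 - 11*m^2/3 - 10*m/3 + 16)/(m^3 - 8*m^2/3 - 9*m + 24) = (m + 2)/(m + 3)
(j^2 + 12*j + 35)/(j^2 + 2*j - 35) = (j + 5)/(j - 5)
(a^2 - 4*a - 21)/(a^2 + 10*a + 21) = (a - 7)/(a + 7)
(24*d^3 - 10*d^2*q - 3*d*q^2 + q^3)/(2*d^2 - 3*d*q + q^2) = (-12*d^2 - d*q + q^2)/(-d + q)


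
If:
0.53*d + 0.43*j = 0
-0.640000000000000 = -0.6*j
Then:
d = -0.87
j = 1.07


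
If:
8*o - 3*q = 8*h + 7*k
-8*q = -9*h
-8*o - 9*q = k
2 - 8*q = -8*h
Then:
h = 2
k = -43/8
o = -119/64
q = 9/4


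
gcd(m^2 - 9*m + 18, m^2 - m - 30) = m - 6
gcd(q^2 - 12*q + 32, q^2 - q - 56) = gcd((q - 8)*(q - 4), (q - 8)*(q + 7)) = q - 8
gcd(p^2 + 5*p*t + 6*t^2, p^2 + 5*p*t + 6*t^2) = p^2 + 5*p*t + 6*t^2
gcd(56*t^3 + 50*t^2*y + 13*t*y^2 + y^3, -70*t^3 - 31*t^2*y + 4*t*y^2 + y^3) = 14*t^2 + 9*t*y + y^2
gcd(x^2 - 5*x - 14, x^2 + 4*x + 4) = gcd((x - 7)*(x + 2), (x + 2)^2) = x + 2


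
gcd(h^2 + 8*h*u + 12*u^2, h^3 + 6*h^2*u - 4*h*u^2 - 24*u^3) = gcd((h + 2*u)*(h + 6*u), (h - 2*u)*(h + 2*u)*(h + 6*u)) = h^2 + 8*h*u + 12*u^2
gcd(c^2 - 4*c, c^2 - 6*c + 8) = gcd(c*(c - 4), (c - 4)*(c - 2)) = c - 4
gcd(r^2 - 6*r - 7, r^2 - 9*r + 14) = r - 7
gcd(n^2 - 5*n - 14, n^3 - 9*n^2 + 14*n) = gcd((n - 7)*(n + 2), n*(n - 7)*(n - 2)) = n - 7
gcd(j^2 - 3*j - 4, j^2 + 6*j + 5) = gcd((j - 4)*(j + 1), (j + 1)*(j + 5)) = j + 1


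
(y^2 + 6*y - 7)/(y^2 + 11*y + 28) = (y - 1)/(y + 4)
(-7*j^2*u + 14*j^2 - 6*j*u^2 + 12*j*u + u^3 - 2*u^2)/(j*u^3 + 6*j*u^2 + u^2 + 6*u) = (-7*j^2*u + 14*j^2 - 6*j*u^2 + 12*j*u + u^3 - 2*u^2)/(u*(j*u^2 + 6*j*u + u + 6))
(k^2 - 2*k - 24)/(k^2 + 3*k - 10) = (k^2 - 2*k - 24)/(k^2 + 3*k - 10)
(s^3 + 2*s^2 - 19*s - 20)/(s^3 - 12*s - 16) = (s^2 + 6*s + 5)/(s^2 + 4*s + 4)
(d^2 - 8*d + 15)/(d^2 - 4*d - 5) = (d - 3)/(d + 1)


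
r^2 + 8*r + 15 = (r + 3)*(r + 5)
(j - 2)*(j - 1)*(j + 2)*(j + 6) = j^4 + 5*j^3 - 10*j^2 - 20*j + 24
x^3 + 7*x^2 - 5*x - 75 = (x - 3)*(x + 5)^2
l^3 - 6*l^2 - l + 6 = (l - 6)*(l - 1)*(l + 1)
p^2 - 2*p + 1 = (p - 1)^2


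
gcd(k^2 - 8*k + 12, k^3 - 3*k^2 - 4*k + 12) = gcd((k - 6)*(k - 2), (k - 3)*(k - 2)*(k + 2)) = k - 2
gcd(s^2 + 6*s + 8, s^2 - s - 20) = s + 4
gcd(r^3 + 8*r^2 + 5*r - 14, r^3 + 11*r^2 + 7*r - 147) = r + 7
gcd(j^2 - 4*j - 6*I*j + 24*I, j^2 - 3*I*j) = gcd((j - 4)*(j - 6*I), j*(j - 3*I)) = 1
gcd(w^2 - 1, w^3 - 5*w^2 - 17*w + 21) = w - 1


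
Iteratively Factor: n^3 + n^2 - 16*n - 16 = (n + 4)*(n^2 - 3*n - 4) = (n + 1)*(n + 4)*(n - 4)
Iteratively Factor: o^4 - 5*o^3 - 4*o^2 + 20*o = (o - 5)*(o^3 - 4*o) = (o - 5)*(o - 2)*(o^2 + 2*o) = (o - 5)*(o - 2)*(o + 2)*(o)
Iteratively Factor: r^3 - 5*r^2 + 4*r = (r)*(r^2 - 5*r + 4) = r*(r - 4)*(r - 1)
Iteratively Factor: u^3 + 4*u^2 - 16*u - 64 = (u + 4)*(u^2 - 16) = (u - 4)*(u + 4)*(u + 4)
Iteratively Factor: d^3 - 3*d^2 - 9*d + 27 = (d + 3)*(d^2 - 6*d + 9) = (d - 3)*(d + 3)*(d - 3)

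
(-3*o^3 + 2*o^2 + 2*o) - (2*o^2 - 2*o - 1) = -3*o^3 + 4*o + 1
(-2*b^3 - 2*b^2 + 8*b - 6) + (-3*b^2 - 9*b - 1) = -2*b^3 - 5*b^2 - b - 7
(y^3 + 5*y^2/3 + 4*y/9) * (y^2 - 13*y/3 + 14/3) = y^5 - 8*y^4/3 - 19*y^3/9 + 158*y^2/27 + 56*y/27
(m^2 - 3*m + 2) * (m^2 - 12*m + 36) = m^4 - 15*m^3 + 74*m^2 - 132*m + 72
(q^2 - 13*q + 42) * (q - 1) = q^3 - 14*q^2 + 55*q - 42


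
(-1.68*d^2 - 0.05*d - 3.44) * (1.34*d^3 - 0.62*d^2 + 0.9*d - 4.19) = -2.2512*d^5 + 0.9746*d^4 - 6.0906*d^3 + 9.127*d^2 - 2.8865*d + 14.4136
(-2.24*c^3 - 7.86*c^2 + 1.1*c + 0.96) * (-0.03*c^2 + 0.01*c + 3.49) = 0.0672*c^5 + 0.2134*c^4 - 7.9292*c^3 - 27.4492*c^2 + 3.8486*c + 3.3504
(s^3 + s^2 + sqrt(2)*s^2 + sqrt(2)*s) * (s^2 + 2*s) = s^5 + sqrt(2)*s^4 + 3*s^4 + 2*s^3 + 3*sqrt(2)*s^3 + 2*sqrt(2)*s^2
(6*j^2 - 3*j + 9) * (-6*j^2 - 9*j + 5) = -36*j^4 - 36*j^3 + 3*j^2 - 96*j + 45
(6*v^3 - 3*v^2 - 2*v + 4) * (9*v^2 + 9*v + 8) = 54*v^5 + 27*v^4 + 3*v^3 - 6*v^2 + 20*v + 32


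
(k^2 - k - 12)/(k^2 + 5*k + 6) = (k - 4)/(k + 2)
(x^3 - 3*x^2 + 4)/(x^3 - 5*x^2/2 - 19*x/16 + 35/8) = 16*(x^2 - x - 2)/(16*x^2 - 8*x - 35)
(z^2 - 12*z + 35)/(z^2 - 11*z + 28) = (z - 5)/(z - 4)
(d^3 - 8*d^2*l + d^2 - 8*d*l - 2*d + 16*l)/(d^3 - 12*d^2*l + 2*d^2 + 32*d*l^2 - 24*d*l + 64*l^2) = (d - 1)/(d - 4*l)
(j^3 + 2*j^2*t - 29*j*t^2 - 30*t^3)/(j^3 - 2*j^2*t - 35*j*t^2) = (-j^3 - 2*j^2*t + 29*j*t^2 + 30*t^3)/(j*(-j^2 + 2*j*t + 35*t^2))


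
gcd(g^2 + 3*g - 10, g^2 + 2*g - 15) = g + 5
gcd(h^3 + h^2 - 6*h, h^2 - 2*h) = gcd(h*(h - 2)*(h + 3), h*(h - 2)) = h^2 - 2*h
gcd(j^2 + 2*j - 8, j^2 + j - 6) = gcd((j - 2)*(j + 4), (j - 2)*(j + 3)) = j - 2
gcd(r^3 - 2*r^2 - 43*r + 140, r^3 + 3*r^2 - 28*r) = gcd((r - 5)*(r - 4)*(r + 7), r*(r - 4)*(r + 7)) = r^2 + 3*r - 28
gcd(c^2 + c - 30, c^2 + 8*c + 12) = c + 6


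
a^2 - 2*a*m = a*(a - 2*m)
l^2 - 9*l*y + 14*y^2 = (l - 7*y)*(l - 2*y)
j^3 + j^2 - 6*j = j*(j - 2)*(j + 3)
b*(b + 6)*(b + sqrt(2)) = b^3 + sqrt(2)*b^2 + 6*b^2 + 6*sqrt(2)*b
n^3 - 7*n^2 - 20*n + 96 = (n - 8)*(n - 3)*(n + 4)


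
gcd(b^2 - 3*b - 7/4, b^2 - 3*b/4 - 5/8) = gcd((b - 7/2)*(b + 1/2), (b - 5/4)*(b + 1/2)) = b + 1/2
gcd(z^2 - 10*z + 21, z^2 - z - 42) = z - 7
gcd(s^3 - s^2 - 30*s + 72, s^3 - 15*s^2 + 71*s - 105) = s - 3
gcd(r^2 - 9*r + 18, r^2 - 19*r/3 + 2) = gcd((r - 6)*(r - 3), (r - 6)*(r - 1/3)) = r - 6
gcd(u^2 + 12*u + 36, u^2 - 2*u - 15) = 1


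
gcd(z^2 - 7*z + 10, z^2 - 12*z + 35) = z - 5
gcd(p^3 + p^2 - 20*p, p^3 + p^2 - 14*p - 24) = p - 4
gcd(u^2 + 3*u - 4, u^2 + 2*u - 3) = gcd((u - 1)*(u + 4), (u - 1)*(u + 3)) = u - 1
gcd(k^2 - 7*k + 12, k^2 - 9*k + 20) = k - 4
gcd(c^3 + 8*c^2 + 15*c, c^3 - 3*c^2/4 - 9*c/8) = c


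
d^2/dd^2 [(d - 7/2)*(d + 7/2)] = 2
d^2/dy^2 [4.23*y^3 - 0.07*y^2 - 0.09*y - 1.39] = 25.38*y - 0.14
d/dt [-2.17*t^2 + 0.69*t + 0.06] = 0.69 - 4.34*t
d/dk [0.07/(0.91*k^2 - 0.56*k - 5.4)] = (0.0392 - 0.1274*k)/(-0.91*k^2 + 0.56*k + 5.4)^2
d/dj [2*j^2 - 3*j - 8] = 4*j - 3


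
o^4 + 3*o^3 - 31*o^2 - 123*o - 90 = (o - 6)*(o + 1)*(o + 3)*(o + 5)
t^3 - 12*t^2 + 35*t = t*(t - 7)*(t - 5)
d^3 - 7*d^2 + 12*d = d*(d - 4)*(d - 3)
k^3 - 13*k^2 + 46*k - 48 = (k - 8)*(k - 3)*(k - 2)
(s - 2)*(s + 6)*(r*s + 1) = r*s^3 + 4*r*s^2 - 12*r*s + s^2 + 4*s - 12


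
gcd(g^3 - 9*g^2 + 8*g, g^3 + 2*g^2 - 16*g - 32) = 1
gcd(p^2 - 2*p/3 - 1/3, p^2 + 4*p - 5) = p - 1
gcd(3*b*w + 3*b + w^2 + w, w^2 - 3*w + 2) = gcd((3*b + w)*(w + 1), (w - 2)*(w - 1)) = 1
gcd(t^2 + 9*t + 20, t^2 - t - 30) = t + 5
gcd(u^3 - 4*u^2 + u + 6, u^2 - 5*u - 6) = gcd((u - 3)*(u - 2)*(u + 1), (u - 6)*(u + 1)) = u + 1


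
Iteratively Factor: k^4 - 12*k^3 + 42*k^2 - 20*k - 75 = (k - 3)*(k^3 - 9*k^2 + 15*k + 25) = (k - 3)*(k + 1)*(k^2 - 10*k + 25) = (k - 5)*(k - 3)*(k + 1)*(k - 5)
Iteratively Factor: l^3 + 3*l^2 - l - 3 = (l + 1)*(l^2 + 2*l - 3) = (l - 1)*(l + 1)*(l + 3)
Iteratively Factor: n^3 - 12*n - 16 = (n - 4)*(n^2 + 4*n + 4) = (n - 4)*(n + 2)*(n + 2)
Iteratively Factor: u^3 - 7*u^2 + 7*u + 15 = (u + 1)*(u^2 - 8*u + 15) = (u - 5)*(u + 1)*(u - 3)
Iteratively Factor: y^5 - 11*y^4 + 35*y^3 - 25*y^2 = (y - 1)*(y^4 - 10*y^3 + 25*y^2) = y*(y - 1)*(y^3 - 10*y^2 + 25*y) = y*(y - 5)*(y - 1)*(y^2 - 5*y) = y*(y - 5)^2*(y - 1)*(y)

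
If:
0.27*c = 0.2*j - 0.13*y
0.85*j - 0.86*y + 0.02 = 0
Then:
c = 0.26797385620915*y - 0.0174291938997821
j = 1.01176470588235*y - 0.0235294117647059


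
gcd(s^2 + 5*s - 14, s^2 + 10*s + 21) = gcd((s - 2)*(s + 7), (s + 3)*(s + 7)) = s + 7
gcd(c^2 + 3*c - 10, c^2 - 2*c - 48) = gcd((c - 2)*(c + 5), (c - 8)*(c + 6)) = 1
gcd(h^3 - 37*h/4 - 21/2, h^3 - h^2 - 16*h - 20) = h + 2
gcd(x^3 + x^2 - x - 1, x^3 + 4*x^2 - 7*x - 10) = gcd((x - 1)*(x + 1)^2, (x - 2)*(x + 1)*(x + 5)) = x + 1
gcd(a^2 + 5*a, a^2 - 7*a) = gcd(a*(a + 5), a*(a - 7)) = a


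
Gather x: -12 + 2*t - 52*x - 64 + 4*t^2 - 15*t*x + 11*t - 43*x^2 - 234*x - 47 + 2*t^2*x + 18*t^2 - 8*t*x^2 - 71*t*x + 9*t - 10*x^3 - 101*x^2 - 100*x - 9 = 22*t^2 + 22*t - 10*x^3 + x^2*(-8*t - 144) + x*(2*t^2 - 86*t - 386) - 132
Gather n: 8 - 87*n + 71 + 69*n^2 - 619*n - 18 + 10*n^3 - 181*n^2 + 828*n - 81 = 10*n^3 - 112*n^2 + 122*n - 20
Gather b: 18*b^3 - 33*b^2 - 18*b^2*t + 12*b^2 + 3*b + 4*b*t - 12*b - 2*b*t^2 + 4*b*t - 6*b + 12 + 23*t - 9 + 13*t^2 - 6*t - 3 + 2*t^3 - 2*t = 18*b^3 + b^2*(-18*t - 21) + b*(-2*t^2 + 8*t - 15) + 2*t^3 + 13*t^2 + 15*t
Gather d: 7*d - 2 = 7*d - 2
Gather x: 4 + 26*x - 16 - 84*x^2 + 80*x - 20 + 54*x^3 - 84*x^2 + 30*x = 54*x^3 - 168*x^2 + 136*x - 32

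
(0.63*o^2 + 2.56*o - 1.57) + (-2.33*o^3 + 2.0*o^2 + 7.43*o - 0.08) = -2.33*o^3 + 2.63*o^2 + 9.99*o - 1.65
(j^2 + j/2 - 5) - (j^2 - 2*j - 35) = 5*j/2 + 30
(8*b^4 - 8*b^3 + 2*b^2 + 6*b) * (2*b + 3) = 16*b^5 + 8*b^4 - 20*b^3 + 18*b^2 + 18*b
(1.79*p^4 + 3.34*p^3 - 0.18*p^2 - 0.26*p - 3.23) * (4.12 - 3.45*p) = -6.1755*p^5 - 4.1482*p^4 + 14.3818*p^3 + 0.1554*p^2 + 10.0723*p - 13.3076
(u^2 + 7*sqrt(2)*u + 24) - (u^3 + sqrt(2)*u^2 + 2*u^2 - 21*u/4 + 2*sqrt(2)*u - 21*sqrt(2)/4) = -u^3 - sqrt(2)*u^2 - u^2 + 21*u/4 + 5*sqrt(2)*u + 21*sqrt(2)/4 + 24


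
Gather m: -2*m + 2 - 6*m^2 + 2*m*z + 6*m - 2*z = -6*m^2 + m*(2*z + 4) - 2*z + 2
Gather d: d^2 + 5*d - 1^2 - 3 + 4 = d^2 + 5*d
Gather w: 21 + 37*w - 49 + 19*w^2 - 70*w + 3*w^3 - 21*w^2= 3*w^3 - 2*w^2 - 33*w - 28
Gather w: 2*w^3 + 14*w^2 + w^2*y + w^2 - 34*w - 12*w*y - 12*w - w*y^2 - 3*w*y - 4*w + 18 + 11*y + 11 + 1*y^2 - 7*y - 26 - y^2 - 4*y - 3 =2*w^3 + w^2*(y + 15) + w*(-y^2 - 15*y - 50)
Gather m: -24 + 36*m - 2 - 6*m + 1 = 30*m - 25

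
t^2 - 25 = (t - 5)*(t + 5)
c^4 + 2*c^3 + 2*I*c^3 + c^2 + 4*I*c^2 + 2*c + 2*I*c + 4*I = (c + 2)*(c - I)*(c + I)*(c + 2*I)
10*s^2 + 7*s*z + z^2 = (2*s + z)*(5*s + z)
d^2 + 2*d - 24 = (d - 4)*(d + 6)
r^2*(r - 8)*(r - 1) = r^4 - 9*r^3 + 8*r^2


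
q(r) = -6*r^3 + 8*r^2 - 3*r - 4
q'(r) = -18*r^2 + 16*r - 3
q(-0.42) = -0.88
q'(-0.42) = -12.90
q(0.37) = -4.32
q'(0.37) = 0.46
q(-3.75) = 436.16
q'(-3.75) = -316.12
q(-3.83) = 461.93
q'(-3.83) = -328.32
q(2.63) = -65.70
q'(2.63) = -85.42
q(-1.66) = 50.47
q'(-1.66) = -79.16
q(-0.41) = -1.01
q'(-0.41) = -12.59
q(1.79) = -18.15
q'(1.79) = -32.03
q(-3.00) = 239.00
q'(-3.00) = -213.00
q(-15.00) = 22091.00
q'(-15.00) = -4293.00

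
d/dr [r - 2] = 1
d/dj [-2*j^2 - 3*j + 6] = -4*j - 3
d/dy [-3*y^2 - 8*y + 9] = -6*y - 8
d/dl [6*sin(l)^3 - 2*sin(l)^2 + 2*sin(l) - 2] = 2*(9*sin(l)^2 - 2*sin(l) + 1)*cos(l)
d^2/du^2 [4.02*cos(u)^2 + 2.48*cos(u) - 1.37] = -2.48*cos(u) - 8.04*cos(2*u)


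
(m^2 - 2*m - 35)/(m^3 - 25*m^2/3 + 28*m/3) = 3*(m + 5)/(m*(3*m - 4))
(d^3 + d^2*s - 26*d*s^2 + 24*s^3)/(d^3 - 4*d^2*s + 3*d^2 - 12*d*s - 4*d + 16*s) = (d^2 + 5*d*s - 6*s^2)/(d^2 + 3*d - 4)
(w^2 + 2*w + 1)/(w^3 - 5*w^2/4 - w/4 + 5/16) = 16*(w^2 + 2*w + 1)/(16*w^3 - 20*w^2 - 4*w + 5)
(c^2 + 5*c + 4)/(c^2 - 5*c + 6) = (c^2 + 5*c + 4)/(c^2 - 5*c + 6)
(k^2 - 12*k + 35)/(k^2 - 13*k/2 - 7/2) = 2*(k - 5)/(2*k + 1)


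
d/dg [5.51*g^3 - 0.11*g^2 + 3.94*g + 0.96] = 16.53*g^2 - 0.22*g + 3.94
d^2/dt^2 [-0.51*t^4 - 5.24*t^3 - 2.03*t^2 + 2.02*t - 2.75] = -6.12*t^2 - 31.44*t - 4.06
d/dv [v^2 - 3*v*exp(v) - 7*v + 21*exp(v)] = -3*v*exp(v) + 2*v + 18*exp(v) - 7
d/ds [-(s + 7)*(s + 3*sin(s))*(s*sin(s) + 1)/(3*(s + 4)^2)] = (-(s + 4)*((s + 7)*(s + 3*sin(s))*(s*cos(s) + sin(s)) + (s + 7)*(s*sin(s) + 1)*(3*cos(s) + 1) + (s + 3*sin(s))*(s*sin(s) + 1)) + 2*(s + 7)*(s + 3*sin(s))*(s*sin(s) + 1))/(3*(s + 4)^3)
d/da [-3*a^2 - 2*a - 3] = -6*a - 2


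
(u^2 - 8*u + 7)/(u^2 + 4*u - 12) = (u^2 - 8*u + 7)/(u^2 + 4*u - 12)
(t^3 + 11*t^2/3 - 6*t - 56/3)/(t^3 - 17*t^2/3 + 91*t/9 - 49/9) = 3*(t^2 + 6*t + 8)/(3*t^2 - 10*t + 7)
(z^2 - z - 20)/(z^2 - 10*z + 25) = (z + 4)/(z - 5)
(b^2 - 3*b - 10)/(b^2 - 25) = (b + 2)/(b + 5)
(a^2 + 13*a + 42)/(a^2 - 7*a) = (a^2 + 13*a + 42)/(a*(a - 7))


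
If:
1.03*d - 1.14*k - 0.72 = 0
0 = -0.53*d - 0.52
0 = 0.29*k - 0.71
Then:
No Solution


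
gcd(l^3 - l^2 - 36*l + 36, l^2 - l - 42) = l + 6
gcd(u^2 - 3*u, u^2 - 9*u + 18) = u - 3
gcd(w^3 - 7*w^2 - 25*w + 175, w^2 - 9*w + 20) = w - 5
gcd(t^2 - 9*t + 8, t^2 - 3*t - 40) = t - 8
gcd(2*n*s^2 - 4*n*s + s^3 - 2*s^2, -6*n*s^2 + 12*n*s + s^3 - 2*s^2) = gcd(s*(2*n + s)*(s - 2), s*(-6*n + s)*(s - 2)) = s^2 - 2*s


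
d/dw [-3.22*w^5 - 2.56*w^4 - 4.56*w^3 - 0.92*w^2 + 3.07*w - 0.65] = -16.1*w^4 - 10.24*w^3 - 13.68*w^2 - 1.84*w + 3.07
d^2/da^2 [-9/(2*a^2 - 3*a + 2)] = 18*(4*a^2 - 6*a - (4*a - 3)^2 + 4)/(2*a^2 - 3*a + 2)^3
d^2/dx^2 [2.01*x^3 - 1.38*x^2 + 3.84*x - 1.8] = 12.06*x - 2.76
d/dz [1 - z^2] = -2*z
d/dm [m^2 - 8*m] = 2*m - 8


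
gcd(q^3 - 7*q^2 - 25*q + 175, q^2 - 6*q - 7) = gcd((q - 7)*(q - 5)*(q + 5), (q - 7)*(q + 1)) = q - 7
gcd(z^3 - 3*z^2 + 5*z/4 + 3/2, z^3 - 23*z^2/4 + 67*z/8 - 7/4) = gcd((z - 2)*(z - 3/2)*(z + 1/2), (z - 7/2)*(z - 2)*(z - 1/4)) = z - 2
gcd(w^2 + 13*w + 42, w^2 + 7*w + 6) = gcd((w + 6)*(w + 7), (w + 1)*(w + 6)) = w + 6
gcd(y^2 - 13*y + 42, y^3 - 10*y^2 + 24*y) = y - 6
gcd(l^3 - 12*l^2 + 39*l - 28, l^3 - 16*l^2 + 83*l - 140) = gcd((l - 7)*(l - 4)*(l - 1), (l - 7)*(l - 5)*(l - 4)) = l^2 - 11*l + 28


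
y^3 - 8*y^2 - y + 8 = (y - 8)*(y - 1)*(y + 1)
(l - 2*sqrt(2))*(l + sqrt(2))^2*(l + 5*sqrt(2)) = l^4 + 5*sqrt(2)*l^3 - 6*l^2 - 34*sqrt(2)*l - 40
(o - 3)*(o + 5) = o^2 + 2*o - 15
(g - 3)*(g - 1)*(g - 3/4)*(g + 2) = g^4 - 11*g^3/4 - 7*g^2/2 + 39*g/4 - 9/2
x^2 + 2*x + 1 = (x + 1)^2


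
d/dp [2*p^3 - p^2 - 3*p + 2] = 6*p^2 - 2*p - 3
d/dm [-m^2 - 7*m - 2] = -2*m - 7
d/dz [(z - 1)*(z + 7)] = 2*z + 6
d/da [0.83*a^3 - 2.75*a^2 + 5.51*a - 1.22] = 2.49*a^2 - 5.5*a + 5.51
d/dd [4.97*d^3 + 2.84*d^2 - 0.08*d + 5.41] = 14.91*d^2 + 5.68*d - 0.08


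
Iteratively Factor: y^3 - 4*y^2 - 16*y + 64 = (y - 4)*(y^2 - 16) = (y - 4)^2*(y + 4)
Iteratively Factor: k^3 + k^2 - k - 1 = (k - 1)*(k^2 + 2*k + 1) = (k - 1)*(k + 1)*(k + 1)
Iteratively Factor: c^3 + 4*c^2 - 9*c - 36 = (c + 4)*(c^2 - 9) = (c + 3)*(c + 4)*(c - 3)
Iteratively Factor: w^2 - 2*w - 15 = (w + 3)*(w - 5)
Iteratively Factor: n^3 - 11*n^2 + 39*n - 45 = (n - 3)*(n^2 - 8*n + 15) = (n - 3)^2*(n - 5)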